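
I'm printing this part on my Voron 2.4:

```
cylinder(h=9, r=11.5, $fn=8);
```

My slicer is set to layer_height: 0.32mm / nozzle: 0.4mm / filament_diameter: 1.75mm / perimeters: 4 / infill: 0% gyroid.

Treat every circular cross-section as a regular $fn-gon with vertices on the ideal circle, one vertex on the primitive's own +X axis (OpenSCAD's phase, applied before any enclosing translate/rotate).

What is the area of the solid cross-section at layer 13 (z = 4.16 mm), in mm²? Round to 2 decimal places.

At z = 4.16 mm: the cylinder: section is a regular 8-gon, circumradius r=11.5 (area = (8/2)·11.500²·sin(360°/8) = 374.06 mm²). Overall, the cross-section is a single solid region. Net area = 374.06 mm².

374.06 mm²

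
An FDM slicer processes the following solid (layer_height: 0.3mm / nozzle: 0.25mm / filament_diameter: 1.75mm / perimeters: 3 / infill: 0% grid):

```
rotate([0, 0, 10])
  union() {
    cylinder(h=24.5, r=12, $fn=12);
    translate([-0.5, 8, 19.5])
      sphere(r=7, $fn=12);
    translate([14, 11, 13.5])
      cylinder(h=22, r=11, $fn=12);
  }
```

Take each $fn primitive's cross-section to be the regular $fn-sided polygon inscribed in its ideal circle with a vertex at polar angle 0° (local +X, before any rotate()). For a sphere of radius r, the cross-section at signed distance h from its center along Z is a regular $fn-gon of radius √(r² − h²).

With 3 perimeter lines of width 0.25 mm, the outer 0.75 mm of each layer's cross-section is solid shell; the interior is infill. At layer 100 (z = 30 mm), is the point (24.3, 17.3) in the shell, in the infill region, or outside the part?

outside

At z = 30 mm: the cylinder is not intersected at this z (z outside [0, 24.5]); the sphere at (-0.5, 8) is not intersected at this z (|z−center|=10.500 > r=7); the r=11 cylinder at (14, 11) contributes a regular 12-gon of circumradius 11; Combining (union): only the r=11 cylinder at (14, 11) is present, so the union is just that shape — 1 connected region; (whole slice rotated 10° about Z — lengths, areas and connectivity unchanged). Overall, the cross-section is a single solid region. Undo the 10° rotation: the query point maps to (26.935, 12.818) in the un-rotated model frame. The nearest boundary edge runs (25.00, 11.00)→(23.53, 16.50); distance from the point to it = 2.34 mm. The point is not inside any of the regions above, so it lies outside the cross-section (2.34 mm from the nearest boundary).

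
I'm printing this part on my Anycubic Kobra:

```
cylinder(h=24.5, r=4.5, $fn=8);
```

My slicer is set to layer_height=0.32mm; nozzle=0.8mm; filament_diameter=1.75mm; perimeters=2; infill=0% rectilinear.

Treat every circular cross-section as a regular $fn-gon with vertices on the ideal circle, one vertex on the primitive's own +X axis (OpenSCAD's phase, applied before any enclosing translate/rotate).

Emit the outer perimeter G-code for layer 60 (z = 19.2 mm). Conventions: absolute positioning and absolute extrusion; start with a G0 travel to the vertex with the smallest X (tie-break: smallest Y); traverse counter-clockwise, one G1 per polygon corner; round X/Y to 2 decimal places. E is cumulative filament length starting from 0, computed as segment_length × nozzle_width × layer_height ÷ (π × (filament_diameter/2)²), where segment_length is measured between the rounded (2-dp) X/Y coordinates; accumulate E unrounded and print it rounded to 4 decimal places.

G0 X-4.50 Y0.00 Z19.20
G1 X-3.18 Y-3.18 E0.3665
G1 X0.00 Y-4.50 E0.7329
G1 X3.18 Y-3.18 E1.0994
G1 X4.50 Y0.00 E1.4658
G1 X3.18 Y3.18 E1.8323
G1 X0.00 Y4.50 E2.1987
G1 X-3.18 Y3.18 E2.5652
G1 X-4.50 Y0.00 E2.9316

At z = 19.2 mm: the r=4.5 cylinder contributes a regular 8-gon of circumradius 4.5. The outline is a single polygon with 8 vertices. Extrusion per mm of travel: 0.8 × 0.32 / (π × 0.875²) = 0.106432. Accumulating E over each segment gives final E = 2.9316.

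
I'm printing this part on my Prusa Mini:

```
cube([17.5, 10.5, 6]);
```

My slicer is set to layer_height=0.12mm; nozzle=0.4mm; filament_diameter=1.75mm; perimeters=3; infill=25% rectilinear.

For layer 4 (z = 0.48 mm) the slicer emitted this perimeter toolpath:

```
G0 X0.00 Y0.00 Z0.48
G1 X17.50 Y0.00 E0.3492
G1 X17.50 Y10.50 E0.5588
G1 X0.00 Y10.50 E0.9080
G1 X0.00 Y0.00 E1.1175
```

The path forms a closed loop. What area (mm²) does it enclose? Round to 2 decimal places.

Apply the shoelace formula to the sequence of (X, Y) vertices; enclosed area = 183.75 mm².

183.75 mm²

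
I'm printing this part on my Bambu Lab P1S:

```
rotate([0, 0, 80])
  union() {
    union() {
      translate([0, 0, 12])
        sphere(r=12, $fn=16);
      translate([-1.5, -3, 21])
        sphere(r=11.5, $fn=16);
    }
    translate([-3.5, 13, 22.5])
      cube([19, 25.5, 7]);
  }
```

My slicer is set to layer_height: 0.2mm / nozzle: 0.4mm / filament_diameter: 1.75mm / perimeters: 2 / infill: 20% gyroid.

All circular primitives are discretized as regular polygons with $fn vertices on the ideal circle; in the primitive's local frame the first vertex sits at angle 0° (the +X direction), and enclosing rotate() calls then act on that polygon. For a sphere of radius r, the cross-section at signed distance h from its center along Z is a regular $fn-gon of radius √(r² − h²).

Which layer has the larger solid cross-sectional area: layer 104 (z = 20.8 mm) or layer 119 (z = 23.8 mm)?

layer 119 (z = 23.8 mm)

Layer 104 (z = 20.8): the sphere: section is a regular 16-gon, circumradius = √(r²−h²) = √(12²−8.8²) = 8.158 (area = (16/2)·8.158²·sin(360°/16) = 203.77 mm²); the r=11.5 sphere at (-1.5, -3) slices to a regular 16-gon of circumradius 11.498 (√(r²−h²) with h=0.2 from center) (area = (16/2)·11.498²·sin(360°/16) = 404.76 mm²); Taking the union: the regions partially overlap — summed areas 608.53 mm² minus the doubly-counted overlap 203.60 mm² gives 404.93 mm² — area = 404.93 mm²; the cube at (-3.5, 13) is not intersected at this z (z outside [22.5, 29.5]); Taking the union: only the result so far is present, so the union is just that shape — area = 404.93 mm²; (whole slice rotated 80° about Z — lengths, areas and connectivity unchanged). So its area = 404.93 mm². Layer 119 (z = 23.8): the r=12 sphere slices to a regular 16-gon of circumradius 2.182 (√(r²−h²) with h=11.8 from center) (area = (16/2)·2.182²·sin(360°/16) = 14.57 mm²); the r=11.5 sphere at (-1.5, -3) contributes a regular 16-gon of circumradius √(11.5²−2.8²) = 11.154 (area = (16/2)·11.154²·sin(360°/16) = 380.88 mm²); Taking the union: the r=12 sphere lies entirely inside the r=11.5 sphere at (-1.5, -3), so the union is just the r=11.5 sphere at (-1.5, -3) — area = 380.88 mm²; the cube at (-3.5, 13) (footprint 19×25.5) is included at this height (area 484.50 mm²); Merging all regions: the 2 present regions are separate (no shared area or edge), so areas and boundary lengths simply add and each stays a separate island — area = 865.38 mm²; (whole slice rotated 80° about Z — lengths, areas and connectivity unchanged). So its area = 865.38 mm². Layer 119 is larger (865.38 vs 404.93 mm²).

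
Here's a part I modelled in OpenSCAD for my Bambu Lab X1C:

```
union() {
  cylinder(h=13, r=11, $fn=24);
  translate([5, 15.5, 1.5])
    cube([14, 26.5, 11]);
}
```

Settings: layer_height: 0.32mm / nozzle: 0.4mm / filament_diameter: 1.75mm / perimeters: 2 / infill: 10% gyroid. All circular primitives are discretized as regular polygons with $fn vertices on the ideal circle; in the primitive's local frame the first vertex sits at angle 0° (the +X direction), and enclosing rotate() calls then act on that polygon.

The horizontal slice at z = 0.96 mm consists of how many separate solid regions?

1

At z = 0.96 mm: the cylinder: section is a regular 24-gon, circumradius r=11; the cube at (5, 15.5) is not intersected at this z (z outside [1.5, 12.5]); Taking the union: only the r=11 cylinder is present, so the union is just that shape — 1 connected region. The result has 1 disconnected region.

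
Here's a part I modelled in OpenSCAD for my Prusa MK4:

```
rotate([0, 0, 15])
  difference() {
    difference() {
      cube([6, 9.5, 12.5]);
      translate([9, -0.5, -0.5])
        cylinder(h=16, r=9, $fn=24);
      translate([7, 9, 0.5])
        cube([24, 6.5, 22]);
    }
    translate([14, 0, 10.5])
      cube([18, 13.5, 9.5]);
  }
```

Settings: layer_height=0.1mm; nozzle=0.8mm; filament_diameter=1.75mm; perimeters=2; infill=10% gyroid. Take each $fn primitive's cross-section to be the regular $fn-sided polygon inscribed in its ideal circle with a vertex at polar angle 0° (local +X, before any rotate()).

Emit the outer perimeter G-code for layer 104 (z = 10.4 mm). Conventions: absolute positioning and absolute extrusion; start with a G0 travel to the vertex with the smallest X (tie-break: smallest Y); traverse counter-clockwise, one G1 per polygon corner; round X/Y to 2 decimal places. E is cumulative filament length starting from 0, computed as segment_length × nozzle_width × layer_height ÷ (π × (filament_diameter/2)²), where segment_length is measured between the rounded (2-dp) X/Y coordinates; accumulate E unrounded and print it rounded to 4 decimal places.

At z = 10.4 mm: the cube (footprint 6×9.5) is included at this height; the r=9 cylinder at (9, -0.5) gives a regular 24-gon of circumradius 9 (constant along its height); the cube at (7, 9) (footprint 24×6.5) is included at this height; After the difference (first − rest): starting from the 6×9.5 cube, the r=9 cylinder at (9, -0.5) partially overlaps it — only the 33.57 mm² overlap (of its 251.57 mm²) is removed, clipping the outline; the 24×6.5 cube at (7, 9) misses the remaining region (no effect) — 1 connected region; the cube at (14, 0) does not reach this height (z outside [10.5, 20]); After the difference (first − rest): none of the subtracted shapes is present at this height, so the result so far is unchanged — 1 connected region; (rotated 15° about Z; rotation is an isometry so areas/perimeters/island counts are preserved). The outline is a single polygon with 9 vertices. Extrusion per mm of travel: 0.8 × 0.1 / (π × 0.875²) = 0.033260. Accumulating E over each segment gives final E = 0.9204.

G0 X-2.46 Y9.18 Z10.40
G1 X0.00 Y0.00 E0.3161
G1 X0.06 Y0.02 E0.3182
G1 X-0.18 Y1.85 E0.3796
G1 X0.13 Y4.18 E0.4578
G1 X1.03 Y6.35 E0.5359
G1 X2.46 Y8.21 E0.6139
G1 X3.75 Y9.20 E0.6680
G1 X3.34 Y10.73 E0.7207
G1 X-2.46 Y9.18 E0.9204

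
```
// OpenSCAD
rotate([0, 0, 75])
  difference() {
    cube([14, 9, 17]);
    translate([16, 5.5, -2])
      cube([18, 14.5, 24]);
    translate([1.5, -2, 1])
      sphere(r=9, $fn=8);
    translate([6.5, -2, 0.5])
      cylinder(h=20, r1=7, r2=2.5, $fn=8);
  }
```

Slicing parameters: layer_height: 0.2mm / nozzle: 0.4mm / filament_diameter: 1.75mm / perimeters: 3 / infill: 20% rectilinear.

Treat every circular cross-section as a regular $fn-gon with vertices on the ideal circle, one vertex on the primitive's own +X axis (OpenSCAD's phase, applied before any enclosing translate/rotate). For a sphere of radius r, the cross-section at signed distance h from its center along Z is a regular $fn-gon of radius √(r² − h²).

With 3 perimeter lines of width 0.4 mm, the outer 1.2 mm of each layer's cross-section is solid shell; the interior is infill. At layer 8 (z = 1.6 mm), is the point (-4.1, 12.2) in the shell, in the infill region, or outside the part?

infill

At z = 1.6 mm: the 14×9 cube contributes its full rectangle; the cube at (16, 5.5) is present — its section is the full 18×14.5 rectangle; the sphere at (1.5, -2): section is a regular 8-gon, circumradius = √(r²−h²) = √(9²−0.6²) = 8.980; the cone at (6.5, -2) (r1=7→r2=2.5) has section circumradius 6.753 here — a regular 8-gon; Taking the first minus the rest: starting from the 14×9 cube, the 18×14.5 cube at (16, 5.5) misses the remaining region (no effect); the r=9 sphere at (1.5, -2) partially overlaps it — only the 49.89 mm² overlap (of its 228.08 mm²) is removed, clipping the outline; the cone at (6.5, -2) partially overlaps it — only the 9.61 mm² overlap (of its 128.97 mm²) is removed, clipping the outline — 1 connected region; (rotated 75° about Z; rotation is an isometry so areas/perimeters/island counts are preserved). Overall, the cross-section is a single solid region. Undo the 75° rotation: the query point maps to (10.723, 7.118) in the un-rotated model frame. The nearest boundary edge runs (0.00, 9.00)→(14.00, 9.00); distance from the point to it = 1.88 mm. The point is inside the cross-section and 1.88 mm from the nearest boundary — more than the 1.2 mm shell width (3 × 0.4), so it's in the infill interior.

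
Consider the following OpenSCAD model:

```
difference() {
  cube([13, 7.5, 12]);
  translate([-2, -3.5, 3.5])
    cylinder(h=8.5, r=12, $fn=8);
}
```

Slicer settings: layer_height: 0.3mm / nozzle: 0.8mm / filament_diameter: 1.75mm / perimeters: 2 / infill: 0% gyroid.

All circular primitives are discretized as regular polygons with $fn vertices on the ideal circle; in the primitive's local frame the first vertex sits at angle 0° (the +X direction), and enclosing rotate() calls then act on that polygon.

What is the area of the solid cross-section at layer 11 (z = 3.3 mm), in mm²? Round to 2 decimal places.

At z = 3.3 mm: the cube (footprint 13×7.5) is included at this height (area 97.50 mm²); the cylinder at (-2, -3.5) is absent (z outside [3.5, 12]); Subtracting the remaining from the first: none of the subtracted shapes is present at this height, so the 13×7.5 cube is unchanged — area = 97.50 mm². Overall, the cross-section is a single solid region. Net area = 97.50 mm².

97.50 mm²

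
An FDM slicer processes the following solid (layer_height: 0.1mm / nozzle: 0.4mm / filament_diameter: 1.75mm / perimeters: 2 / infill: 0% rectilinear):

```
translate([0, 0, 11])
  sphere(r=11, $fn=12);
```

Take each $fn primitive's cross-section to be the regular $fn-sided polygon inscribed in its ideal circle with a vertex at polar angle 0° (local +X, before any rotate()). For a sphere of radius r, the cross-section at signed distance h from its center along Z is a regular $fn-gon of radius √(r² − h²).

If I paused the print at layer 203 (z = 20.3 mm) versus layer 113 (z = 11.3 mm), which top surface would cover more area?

Layer 203 (z = 20.3): the r=11 sphere contributes a regular 12-gon of circumradius √(11²−9.3²) = 5.875 (area = (12/2)·5.875²·sin(360°/12) = 103.53 mm²). So its area = 103.53 mm². Layer 113 (z = 11.3): the sphere: section is a regular 12-gon, circumradius = √(r²−h²) = √(11²−0.3²) = 10.996 (area = (12/2)·10.996²·sin(360°/12) = 362.73 mm²). So its area = 362.73 mm². Layer 113 is larger (362.73 vs 103.53 mm²).

layer 113 (z = 11.3 mm)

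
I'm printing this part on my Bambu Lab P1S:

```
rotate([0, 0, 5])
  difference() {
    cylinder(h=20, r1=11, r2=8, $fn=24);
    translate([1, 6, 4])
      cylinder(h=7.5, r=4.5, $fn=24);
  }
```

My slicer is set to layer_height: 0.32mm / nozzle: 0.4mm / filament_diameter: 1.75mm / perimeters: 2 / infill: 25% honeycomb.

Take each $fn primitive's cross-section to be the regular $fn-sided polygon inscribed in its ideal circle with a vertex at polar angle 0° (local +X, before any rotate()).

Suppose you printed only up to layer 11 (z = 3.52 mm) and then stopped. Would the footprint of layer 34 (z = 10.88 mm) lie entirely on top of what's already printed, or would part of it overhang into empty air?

Compare the two slices. At z = 3.52: the cone (r1=11→r2=8) has section circumradius 10.472 here — a regular 24-gon (area = (24/2)·10.472²·sin(360°/24) = 340.59 mm²); the cylinder at (1, 6) does not reach this height (z outside [4, 11.5]); Taking the first minus the rest: none of the subtracted shapes is present at this height, so the cone is unchanged — area = 340.59 mm²; (whole slice rotated 5° about Z — lengths, areas and connectivity unchanged). At z = 10.88: the cone contributes a regular 24-gon of circumradius 9.368 (interpolated between r1=11 and r2=8 at t=0.544) (area = (24/2)·9.368²·sin(360°/24) = 272.57 mm²); the cylinder at (1, 6): section is a regular 24-gon, circumradius r=4.5 (area = (24/2)·4.500²·sin(360°/24) = 62.89 mm²); Subtracting the remaining from the first: starting from the cone (272.57 mm²), the r=4.5 cylinder at (1, 6) partially overlaps it — only the 56.15 mm² overlap (of its 62.89 mm²) is removed, clipping the outline — area = 216.42 mm²; (whole slice rotated 5° about Z — lengths, areas and connectivity unchanged). Checking containment: the cross-section at z = 10.88 is a subset of the cross-section at z = 3.52.

entirely on top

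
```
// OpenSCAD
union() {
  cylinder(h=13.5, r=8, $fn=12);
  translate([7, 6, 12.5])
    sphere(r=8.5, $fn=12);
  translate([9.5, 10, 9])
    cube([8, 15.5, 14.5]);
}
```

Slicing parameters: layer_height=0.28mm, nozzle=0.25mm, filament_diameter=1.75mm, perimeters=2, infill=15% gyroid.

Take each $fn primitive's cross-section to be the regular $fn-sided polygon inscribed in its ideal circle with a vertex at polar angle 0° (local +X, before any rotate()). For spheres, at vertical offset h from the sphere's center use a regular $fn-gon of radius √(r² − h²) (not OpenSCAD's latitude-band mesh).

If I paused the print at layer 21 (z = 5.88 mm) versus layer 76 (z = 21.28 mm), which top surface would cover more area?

layer 21 (z = 5.88 mm)

Layer 21 (z = 5.88): the r=8 cylinder gives a regular 12-gon of circumradius 8 (constant along its height) (area = (12/2)·8.000²·sin(360°/12) = 192.00 mm²); the r=8.5 sphere at (7, 6) contributes a regular 12-gon of circumradius √(8.5²−6.62²) = 5.332 (area = (12/2)·5.332²·sin(360°/12) = 85.28 mm²); the cube at (9.5, 10) is not intersected at this z (z outside [9, 23.5]); Merging all regions: the regions partially overlap — summed areas 277.28 mm² minus the doubly-counted overlap 23.36 mm² gives 253.92 mm² — area = 253.92 mm². So its area = 253.92 mm². Layer 76 (z = 21.28): the cylinder is absent (z outside [0, 13.5]); the sphere at (7, 6) does not reach this height (|z−center|=8.780 > r=8.5); the 8×15.5 cube at (9.5, 10) contributes its full rectangle (area 124.00 mm²); Taking the union: only the 8×15.5 cube at (9.5, 10) is present, so the union is just that shape — area = 124.00 mm². So its area = 124.00 mm². Layer 21 is larger (253.92 vs 124.00 mm²).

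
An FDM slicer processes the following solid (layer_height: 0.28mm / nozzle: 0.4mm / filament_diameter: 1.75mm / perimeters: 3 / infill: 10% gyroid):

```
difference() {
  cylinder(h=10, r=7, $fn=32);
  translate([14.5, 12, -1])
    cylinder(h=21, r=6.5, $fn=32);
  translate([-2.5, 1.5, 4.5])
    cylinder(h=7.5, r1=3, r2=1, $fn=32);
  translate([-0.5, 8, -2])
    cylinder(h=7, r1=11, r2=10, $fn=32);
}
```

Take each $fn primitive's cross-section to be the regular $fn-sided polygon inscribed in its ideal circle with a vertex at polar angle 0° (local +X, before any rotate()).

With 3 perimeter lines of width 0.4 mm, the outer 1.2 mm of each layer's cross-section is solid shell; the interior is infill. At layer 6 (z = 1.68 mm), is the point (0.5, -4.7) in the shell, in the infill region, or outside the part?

infill

At z = 1.68 mm: the r=7 cylinder gives a regular 32-gon of circumradius 7 (constant along its height); the r=6.5 cylinder at (14.5, 12) contributes a regular 32-gon of circumradius 6.5; the cone at (-2.5, 1.5) does not reach this height (z outside [4.5, 12]); the cone at (-0.5, 8) contributes a regular 32-gon of circumradius 10.474 (interpolated between r1=11 and r2=10 at t=0.526); After the difference (first − rest): starting from the r=7 cylinder, the r=6.5 cylinder at (14.5, 12) misses the remaining region (no effect); the cone at (-0.5, 8) partially overlaps it — only the 98.60 mm² overlap (of its 342.46 mm²) is removed, clipping the outline — 1 connected region. Overall, the cross-section is a single solid region. The nearest boundary edge runs (1.37, -6.87)→(-0.00, -7.00); distance from the point to it = 2.24 mm. The point is inside the cross-section and 2.24 mm from the nearest boundary — more than the 1.2 mm shell width (3 × 0.4), so it's in the infill interior.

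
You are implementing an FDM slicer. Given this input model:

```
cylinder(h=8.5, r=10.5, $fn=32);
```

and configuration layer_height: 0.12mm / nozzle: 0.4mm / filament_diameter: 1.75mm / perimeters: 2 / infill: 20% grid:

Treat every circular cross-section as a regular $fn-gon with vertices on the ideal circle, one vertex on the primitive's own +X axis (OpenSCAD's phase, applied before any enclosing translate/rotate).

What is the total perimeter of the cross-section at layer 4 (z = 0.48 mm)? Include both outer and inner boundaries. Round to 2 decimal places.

At z = 0.48 mm: the r=10.5 cylinder gives a regular 32-gon of circumradius 10.5 (constant along its height) (perimeter = 2·32·10.500·sin(180°/32) = 65.87 mm). Overall, the cross-section is a single solid region. Total boundary length (outer) = 65.87 mm.

65.87 mm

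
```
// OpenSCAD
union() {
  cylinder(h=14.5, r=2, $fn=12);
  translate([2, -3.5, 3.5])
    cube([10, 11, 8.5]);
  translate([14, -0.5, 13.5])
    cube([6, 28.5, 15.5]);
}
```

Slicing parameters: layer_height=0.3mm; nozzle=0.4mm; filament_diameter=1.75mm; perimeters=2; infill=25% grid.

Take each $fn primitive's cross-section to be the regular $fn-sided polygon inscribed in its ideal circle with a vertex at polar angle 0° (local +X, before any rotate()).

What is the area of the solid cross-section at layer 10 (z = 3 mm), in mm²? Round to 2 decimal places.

12.00 mm²

At z = 3 mm: the r=2 cylinder gives a regular 12-gon of circumradius 2 (constant along its height) (area = (12/2)·2.000²·sin(360°/12) = 12.00 mm²); the cube at (2, -3.5) is not intersected at this z (z outside [3.5, 12]); the cube at (14, -0.5) is not intersected at this z (z outside [13.5, 29]); Taking the union: only the r=2 cylinder is present, so the union is just that shape — area = 12.00 mm². Overall, the cross-section is a single solid region. Net area = 12.00 mm².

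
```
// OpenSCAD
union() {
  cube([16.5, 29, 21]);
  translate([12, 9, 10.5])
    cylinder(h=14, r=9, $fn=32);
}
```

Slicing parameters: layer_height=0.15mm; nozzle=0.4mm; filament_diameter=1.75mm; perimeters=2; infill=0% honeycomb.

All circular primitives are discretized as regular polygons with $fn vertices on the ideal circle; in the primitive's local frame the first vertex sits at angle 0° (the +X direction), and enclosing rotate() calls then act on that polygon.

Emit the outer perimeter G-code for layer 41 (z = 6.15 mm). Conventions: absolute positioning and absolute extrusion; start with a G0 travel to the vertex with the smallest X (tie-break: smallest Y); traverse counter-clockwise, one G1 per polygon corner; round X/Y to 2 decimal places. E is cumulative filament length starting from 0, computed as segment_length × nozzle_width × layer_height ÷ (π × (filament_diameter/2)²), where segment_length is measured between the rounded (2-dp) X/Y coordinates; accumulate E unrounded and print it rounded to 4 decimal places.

G0 X0.00 Y0.00 Z6.15
G1 X16.50 Y0.00 E0.4116
G1 X16.50 Y29.00 E1.1350
G1 X0.00 Y29.00 E1.5466
G1 X0.00 Y0.00 E2.2700

At z = 6.15 mm: the 16.5×29 cube contributes its full rectangle; the cylinder at (12, 9) is not intersected at this z (z outside [10.5, 24.5]); Combining (union): only the 16.5×29 cube is present, so the union is just that shape — 1 connected region. The outline is a single polygon with 4 vertices. Extrusion per mm of travel: 0.4 × 0.15 / (π × 0.875²) = 0.024945. Accumulating E over each segment gives final E = 2.2700.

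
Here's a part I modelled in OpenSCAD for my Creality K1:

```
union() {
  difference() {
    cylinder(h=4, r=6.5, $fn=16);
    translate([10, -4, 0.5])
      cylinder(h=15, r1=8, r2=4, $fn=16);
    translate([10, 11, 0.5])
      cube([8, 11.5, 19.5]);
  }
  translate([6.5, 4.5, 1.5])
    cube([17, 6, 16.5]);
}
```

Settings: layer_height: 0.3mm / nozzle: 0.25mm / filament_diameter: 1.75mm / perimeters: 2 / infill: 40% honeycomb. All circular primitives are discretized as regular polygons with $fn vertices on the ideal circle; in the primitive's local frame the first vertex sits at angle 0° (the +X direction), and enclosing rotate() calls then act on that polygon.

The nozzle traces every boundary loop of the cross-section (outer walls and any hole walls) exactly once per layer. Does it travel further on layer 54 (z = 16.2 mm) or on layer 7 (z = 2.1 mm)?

Layer 54 (z = 16.2): the cylinder is not intersected at this z (z outside [0, 4]); the cone at (10, -4) is not intersected at this z (z outside [0.5, 15.5]); the cube at (10, 11) (footprint 8×11.5) is included at this height (perimeter 39.00 mm); Subtracting the remaining from the first: the first operand is absent here, so nothing remains; the cube at (6.5, 4.5) (footprint 17×6) is included at this height (perimeter 46.00 mm); Combining (union): only the 17×6 cube at (6.5, 4.5) is present, so the union is just that shape — boundary = 46.00 mm. So its perimeter = 46.00 mm. Layer 7 (z = 2.1): the r=6.5 cylinder gives a regular 16-gon of circumradius 6.5 (constant along its height) (perimeter = 2·16·6.500·sin(180°/16) = 40.58 mm); the cone at (10, -4): at t=0.107 of its height the radius interpolates to r₁+(r₂−r₁)t = 7.573, giving a regular 16-gon of that circumradius (perimeter = 2·16·7.573·sin(180°/16) = 47.28 mm); the cube at (10, 11) (footprint 8×11.5) is included at this height (perimeter 39.00 mm); After the difference (first − rest): starting from the r=6.5 cylinder, the cone at (10, -4) partially overlaps it — only the 18.59 mm² overlap (of its 175.59 mm²) is removed, clipping the outline; the 8×11.5 cube at (10, 11) misses the remaining region (no effect) — boundary = 40.43 mm; the cube at (6.5, 4.5) (footprint 17×6) is included at this height (perimeter 46.00 mm); Combining (union): the 2 present regions are separate (no shared area or edge), so areas and boundary lengths simply add and each stays a separate island — boundary = 86.43 mm. So its perimeter = 86.43 mm. Layer 7 is larger (86.43 vs 46.00 mm).

layer 7 (z = 2.1 mm)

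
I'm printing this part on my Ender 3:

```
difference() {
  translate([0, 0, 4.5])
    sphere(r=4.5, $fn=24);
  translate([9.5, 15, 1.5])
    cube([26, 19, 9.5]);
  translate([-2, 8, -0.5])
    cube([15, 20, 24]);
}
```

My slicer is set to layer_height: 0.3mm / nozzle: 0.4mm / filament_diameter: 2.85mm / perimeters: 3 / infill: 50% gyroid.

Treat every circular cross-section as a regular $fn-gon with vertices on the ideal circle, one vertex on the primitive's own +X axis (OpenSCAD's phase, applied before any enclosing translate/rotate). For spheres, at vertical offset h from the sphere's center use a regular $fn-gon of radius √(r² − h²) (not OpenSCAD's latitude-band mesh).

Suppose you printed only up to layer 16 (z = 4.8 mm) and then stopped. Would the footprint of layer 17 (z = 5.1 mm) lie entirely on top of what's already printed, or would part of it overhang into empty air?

entirely on top

Compare the two slices. At z = 4.8: the r=4.5 sphere contributes a regular 24-gon of circumradius √(4.5²−0.3²) = 4.490 (area = (24/2)·4.490²·sin(360°/24) = 62.61 mm²); the cube at (9.5, 15) is present — its section is the full 26×19 rectangle (area 494.00 mm²); the 15×20 cube at (-2, 8) contributes its full rectangle (area 300.00 mm²); After the difference (first − rest): starting from the r=4.5 sphere (62.61 mm²), the 26×19 cube at (9.5, 15) misses the remaining region (no effect); the 15×20 cube at (-2, 8) misses the remaining region (no effect) — area = 62.61 mm². At z = 5.1: the r=4.5 sphere slices to a regular 24-gon of circumradius 4.460 (√(r²−h²) with h=0.6 from center) (area = (24/2)·4.460²·sin(360°/24) = 61.77 mm²); the 26×19 cube at (9.5, 15) contributes its full rectangle (area 494.00 mm²); the 15×20 cube at (-2, 8) contributes its full rectangle (area 300.00 mm²); Taking the first minus the rest: starting from the r=4.5 sphere (61.77 mm²), the 26×19 cube at (9.5, 15) misses the remaining region (no effect); the 15×20 cube at (-2, 8) misses the remaining region (no effect) — area = 61.77 mm². Checking containment: the cross-section at z = 5.1 is a subset of the cross-section at z = 4.8.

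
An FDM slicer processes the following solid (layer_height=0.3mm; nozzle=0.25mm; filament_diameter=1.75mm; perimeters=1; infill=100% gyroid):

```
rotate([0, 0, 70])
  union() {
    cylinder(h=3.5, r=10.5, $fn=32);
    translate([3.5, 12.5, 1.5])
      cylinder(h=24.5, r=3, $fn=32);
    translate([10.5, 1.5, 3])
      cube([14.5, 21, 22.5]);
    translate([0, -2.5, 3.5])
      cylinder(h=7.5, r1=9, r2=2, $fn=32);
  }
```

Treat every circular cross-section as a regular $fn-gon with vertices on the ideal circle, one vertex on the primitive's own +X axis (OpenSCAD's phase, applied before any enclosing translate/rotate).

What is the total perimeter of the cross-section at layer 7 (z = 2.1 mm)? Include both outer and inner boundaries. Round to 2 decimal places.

At z = 2.1 mm: the cylinder: section is a regular 32-gon, circumradius r=10.5 (perimeter = 2·32·10.500·sin(180°/32) = 65.87 mm); the cylinder at (3.5, 12.5): section is a regular 32-gon, circumradius r=3 (perimeter = 2·32·3.000·sin(180°/32) = 18.82 mm); the cube at (10.5, 1.5) is not intersected at this z (z outside [3, 25.5]); the cone at (0, -2.5) is not intersected at this z (z outside [3.5, 11]); Merging all regions: the regions partially overlap (shared area 0.94 mm²), so the edge portions inside another operand are dropped and the merged outline is re-measured after clipping — boundary = 78.71 mm; (rotated 70° about Z; rotation is an isometry so areas/perimeters/island counts are preserved). Overall, the cross-section is a single solid region. Total boundary length (outer) = 78.71 mm.

78.71 mm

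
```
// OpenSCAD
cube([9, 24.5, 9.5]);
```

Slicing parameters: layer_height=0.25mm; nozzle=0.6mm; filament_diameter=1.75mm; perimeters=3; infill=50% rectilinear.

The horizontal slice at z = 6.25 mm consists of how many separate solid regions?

At z = 6.25 mm: the 9×24.5 cube contributes its full rectangle. The result has 1 disconnected region.

1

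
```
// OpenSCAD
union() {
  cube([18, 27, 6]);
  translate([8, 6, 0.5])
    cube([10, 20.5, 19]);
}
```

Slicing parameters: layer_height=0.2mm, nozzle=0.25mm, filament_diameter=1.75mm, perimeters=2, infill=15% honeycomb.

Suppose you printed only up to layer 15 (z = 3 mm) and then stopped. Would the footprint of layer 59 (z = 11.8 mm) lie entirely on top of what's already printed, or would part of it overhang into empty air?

entirely on top

Compare the two slices. At z = 3: the cube is present — its section is the full 18×27 rectangle (area 486.00 mm²); the 10×20.5 cube at (8, 6) contributes its full rectangle (area 205.00 mm²); Combining (union): the 10×20.5 cube at (8, 6) lies entirely inside the 18×27 cube, so the union is just the 18×27 cube — area = 486.00 mm². At z = 11.8: the cube is absent (z outside [0, 6]); the cube at (8, 6) is present — its section is the full 10×20.5 rectangle (area 205.00 mm²); Merging all regions: only the 10×20.5 cube at (8, 6) is present, so the union is just that shape — area = 205.00 mm². Checking containment: the cross-section at z = 11.8 is a subset of the cross-section at z = 3.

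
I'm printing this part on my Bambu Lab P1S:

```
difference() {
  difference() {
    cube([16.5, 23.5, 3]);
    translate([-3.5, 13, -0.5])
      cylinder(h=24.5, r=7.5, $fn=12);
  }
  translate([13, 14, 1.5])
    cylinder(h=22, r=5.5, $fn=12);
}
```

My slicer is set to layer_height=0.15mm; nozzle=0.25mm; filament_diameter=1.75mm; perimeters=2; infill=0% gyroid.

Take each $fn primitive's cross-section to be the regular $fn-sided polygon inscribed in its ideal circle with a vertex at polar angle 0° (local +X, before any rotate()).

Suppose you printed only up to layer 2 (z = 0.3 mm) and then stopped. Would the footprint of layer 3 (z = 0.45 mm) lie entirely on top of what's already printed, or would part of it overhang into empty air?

entirely on top

Compare the two slices. At z = 0.3: the cube is present — its section is the full 16.5×23.5 rectangle (area 387.75 mm²); the r=7.5 cylinder at (-3.5, 13) contributes a regular 12-gon of circumradius 7.5 (area = (12/2)·7.500²·sin(360°/12) = 168.75 mm²); Subtracting the remaining from the first: starting from the 16.5×23.5 cube (387.75 mm²), the r=7.5 cylinder at (-3.5, 13) partially overlaps it — only the 35.16 mm² overlap (of its 168.75 mm²) is removed, clipping the outline — area = 352.59 mm²; the cylinder at (13, 14) is absent (z outside [1.5, 23.5]); Taking the first minus the rest: none of the subtracted shapes is present at this height, so the result so far is unchanged — area = 352.59 mm². At z = 0.45: the cube is present — its section is the full 16.5×23.5 rectangle (area 387.75 mm²); the cylinder at (-3.5, 13): section is a regular 12-gon, circumradius r=7.5 (area = (12/2)·7.500²·sin(360°/12) = 168.75 mm²); Subtracting the remaining from the first: starting from the 16.5×23.5 cube (387.75 mm²), the r=7.5 cylinder at (-3.5, 13) partially overlaps it — only the 35.16 mm² overlap (of its 168.75 mm²) is removed, clipping the outline — area = 352.59 mm²; the cylinder at (13, 14) does not reach this height (z outside [1.5, 23.5]); After the difference (first − rest): none of the subtracted shapes is present at this height, so that combined region is unchanged — area = 352.59 mm². Checking containment: the cross-section at z = 0.45 is a subset of the cross-section at z = 0.3.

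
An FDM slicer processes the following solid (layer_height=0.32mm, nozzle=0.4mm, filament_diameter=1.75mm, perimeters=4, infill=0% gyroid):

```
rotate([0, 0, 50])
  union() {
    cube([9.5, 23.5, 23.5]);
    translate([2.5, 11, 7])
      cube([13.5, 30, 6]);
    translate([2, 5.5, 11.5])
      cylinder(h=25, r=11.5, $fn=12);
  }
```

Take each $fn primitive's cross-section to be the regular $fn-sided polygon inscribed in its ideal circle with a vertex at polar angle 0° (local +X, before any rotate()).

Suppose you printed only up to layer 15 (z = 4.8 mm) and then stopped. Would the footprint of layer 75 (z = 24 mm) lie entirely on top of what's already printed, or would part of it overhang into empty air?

part overhangs

Compare the two slices. At z = 4.8: the cube is present — its section is the full 9.5×23.5 rectangle (area 223.25 mm²); the cube at (2.5, 11) is absent (z outside [7, 13]); the cylinder at (2, 5.5) is not intersected at this z (z outside [11.5, 36.5]); Combining (union): only the 9.5×23.5 cube is present, so the union is just that shape — area = 223.25 mm²; (whole slice rotated 50° about Z — lengths, areas and connectivity unchanged). At z = 24: the cube does not reach this height (z outside [0, 23.5]); the cube at (2.5, 11) is not intersected at this z (z outside [7, 13]); the r=11.5 cylinder at (2, 5.5) contributes a regular 12-gon of circumradius 11.5 (area = (12/2)·11.500²·sin(360°/12) = 396.75 mm²); Combining (union): only the r=11.5 cylinder at (2, 5.5) is present, so the union is just that shape — area = 396.75 mm²; (rotated 50° about Z; rotation is an isometry so areas/perimeters/island counts are preserved). Checking containment: at z = 24 the cross-section extends beyond the z = 4.8 cross-section by about 244.44 mm².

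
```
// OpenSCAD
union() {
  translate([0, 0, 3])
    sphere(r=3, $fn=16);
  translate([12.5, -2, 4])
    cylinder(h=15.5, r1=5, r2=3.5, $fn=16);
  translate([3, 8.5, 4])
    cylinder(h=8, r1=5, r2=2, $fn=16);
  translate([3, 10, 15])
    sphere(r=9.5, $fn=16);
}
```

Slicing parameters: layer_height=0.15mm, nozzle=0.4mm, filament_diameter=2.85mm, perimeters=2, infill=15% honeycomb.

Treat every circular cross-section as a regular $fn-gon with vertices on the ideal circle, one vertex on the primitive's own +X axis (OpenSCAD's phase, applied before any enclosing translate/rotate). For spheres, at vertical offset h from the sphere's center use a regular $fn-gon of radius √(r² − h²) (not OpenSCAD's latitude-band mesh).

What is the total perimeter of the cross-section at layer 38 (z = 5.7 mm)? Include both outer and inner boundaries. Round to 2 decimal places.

65.59 mm

At z = 5.7 mm: the r=3 sphere slices to a regular 16-gon of circumradius 1.308 (√(r²−h²) with h=2.7 from center) (perimeter = 2·16·1.308·sin(180°/16) = 8.16 mm); the cone at (12.5, -2): at t=0.110 of its height the radius interpolates to r₁+(r₂−r₁)t = 4.835, giving a regular 16-gon of that circumradius (perimeter = 2·16·4.835·sin(180°/16) = 30.19 mm); the cone at (3, 8.5) contributes a regular 16-gon of circumradius 4.362 (interpolated between r1=5 and r2=2 at t=0.213) (perimeter = 2·16·4.362·sin(180°/16) = 27.23 mm); the r=9.5 sphere at (3, 10) slices to a regular 16-gon of circumradius 1.939 (√(r²−h²) with h=9.3 from center) (perimeter = 2·16·1.939·sin(180°/16) = 12.11 mm); Taking the union: the regions partially overlap (shared area 11.51 mm²), so the edge portions inside another operand are dropped and the merged outline is re-measured after clipping — boundary = 65.59 mm. Overall, the cross-section has 3 separate islands. Total boundary length (outer) = 65.59 mm.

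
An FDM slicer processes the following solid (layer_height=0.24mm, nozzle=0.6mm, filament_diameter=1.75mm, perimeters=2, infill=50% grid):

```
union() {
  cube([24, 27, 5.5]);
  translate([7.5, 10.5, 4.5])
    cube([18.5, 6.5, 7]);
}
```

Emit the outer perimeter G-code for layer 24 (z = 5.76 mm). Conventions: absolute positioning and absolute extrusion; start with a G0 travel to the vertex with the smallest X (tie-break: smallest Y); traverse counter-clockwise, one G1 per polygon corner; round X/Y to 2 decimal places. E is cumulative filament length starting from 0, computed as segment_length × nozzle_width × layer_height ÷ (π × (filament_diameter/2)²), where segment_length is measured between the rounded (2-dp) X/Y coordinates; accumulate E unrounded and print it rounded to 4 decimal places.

G0 X7.50 Y10.50 Z5.76
G1 X26.00 Y10.50 E1.1076
G1 X26.00 Y17.00 E1.4967
G1 X7.50 Y17.00 E2.6043
G1 X7.50 Y10.50 E2.9934

At z = 5.76 mm: the cube is not intersected at this z (z outside [0, 5.5]); the cube at (7.5, 10.5) is present — its section is the full 18.5×6.5 rectangle; Merging all regions: only the 18.5×6.5 cube at (7.5, 10.5) is present, so the union is just that shape — 1 connected region. The outline is a single polygon with 4 vertices. Extrusion per mm of travel: 0.6 × 0.24 / (π × 0.875²) = 0.059868. Accumulating E over each segment gives final E = 2.9934.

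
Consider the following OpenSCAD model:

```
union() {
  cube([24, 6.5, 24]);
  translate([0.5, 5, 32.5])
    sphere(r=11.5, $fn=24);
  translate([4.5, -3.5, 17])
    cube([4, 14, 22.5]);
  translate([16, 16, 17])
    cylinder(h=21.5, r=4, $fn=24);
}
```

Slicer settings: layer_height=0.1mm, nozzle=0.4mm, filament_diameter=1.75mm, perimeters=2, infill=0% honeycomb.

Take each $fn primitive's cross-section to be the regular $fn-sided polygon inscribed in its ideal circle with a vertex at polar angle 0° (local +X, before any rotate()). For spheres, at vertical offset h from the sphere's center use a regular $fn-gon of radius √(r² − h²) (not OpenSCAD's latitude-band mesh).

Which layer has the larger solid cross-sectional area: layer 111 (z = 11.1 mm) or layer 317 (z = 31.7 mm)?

layer 317 (z = 31.7 mm)

Layer 111 (z = 11.1): the 24×6.5 cube contributes its full rectangle (area 156.00 mm²); the sphere at (0.5, 5) does not reach this height (|z−center|=21.400 > r=11.5); the cube at (4.5, -3.5) is not intersected at this z (z outside [17, 39.5]); the cylinder at (16, 16) is not intersected at this z (z outside [17, 38.5]); Taking the union: only the 24×6.5 cube is present, so the union is just that shape — area = 156.00 mm². So its area = 156.00 mm². Layer 317 (z = 31.7): the cube is not intersected at this z (z outside [0, 24]); the sphere at (0.5, 5): section is a regular 24-gon, circumradius = √(r²−h²) = √(11.5²−0.8²) = 11.472 (area = (24/2)·11.472²·sin(360°/24) = 408.76 mm²); the cube at (4.5, -3.5) is present — its section is the full 4×14 rectangle (area 56.00 mm²); the r=4 cylinder at (16, 16) contributes a regular 24-gon of circumradius 4 (area = (24/2)·4.000²·sin(360°/24) = 49.69 mm²); Taking the union: the regions partially overlap — summed areas 514.45 mm² minus the doubly-counted overlap 55.94 mm² gives 458.51 mm² — area = 458.51 mm². So its area = 458.51 mm². Layer 317 is larger (458.51 vs 156.00 mm²).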